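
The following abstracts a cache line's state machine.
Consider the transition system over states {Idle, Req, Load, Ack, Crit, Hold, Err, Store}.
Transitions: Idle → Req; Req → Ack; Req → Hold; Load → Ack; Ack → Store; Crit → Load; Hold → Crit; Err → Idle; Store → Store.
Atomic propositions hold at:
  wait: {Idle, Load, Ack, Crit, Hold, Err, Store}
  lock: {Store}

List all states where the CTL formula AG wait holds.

{Load, Ack, Crit, Hold, Store}

AG wait: greatest fixpoint, start Z0 = {Idle, Load, Ack, Crit, Hold, Err, Store}, keep only states in Sat with every successor in Z. Z1 = {Load, Ack, Crit, Hold, Err, Store}; Z2 = {Load, Ack, Crit, Hold, Store}; fixed.
Sat(AG wait) = {Load, Ack, Crit, Hold, Store}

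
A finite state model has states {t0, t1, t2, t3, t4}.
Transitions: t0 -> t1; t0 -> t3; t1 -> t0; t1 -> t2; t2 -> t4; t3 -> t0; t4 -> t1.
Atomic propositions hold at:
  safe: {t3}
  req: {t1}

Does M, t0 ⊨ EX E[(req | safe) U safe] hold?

Sat(req | safe) = {t1, t3}
E[(req | safe) U safe]: least fixpoint, start Z0 = Sat(safe) = {t3}, add states in Sat(req | safe) with some successor in Z. Already a fixed point.
Sat(E[(req | safe) U safe]) = {t3}
Sat(EX E[(req | safe) U safe]) = {s : some successor in {t3}} = {t0}
t0 ∈ Sat(EX E[(req | safe) U safe]) = {t0}, so the formula holds at t0.

Yes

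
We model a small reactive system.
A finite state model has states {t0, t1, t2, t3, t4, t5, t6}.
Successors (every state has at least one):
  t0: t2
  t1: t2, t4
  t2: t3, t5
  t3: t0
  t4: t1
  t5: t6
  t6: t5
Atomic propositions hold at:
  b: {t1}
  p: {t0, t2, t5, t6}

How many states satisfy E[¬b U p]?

Sat(¬b) = {t0, t2, t3, t4, t5, t6}
E[¬b U p]: least fixpoint, start Z0 = Sat(p) = {t0, t2, t5, t6}, add states in Sat(¬b) with some successor in Z. Z1 = {t0, t2, t3, t5, t6}; fixed.
Sat(E[¬b U p]) = {t0, t2, t3, t5, t6}
|Sat(E[¬b U p])| = |{t0, t2, t3, t5, t6}| = 5.

5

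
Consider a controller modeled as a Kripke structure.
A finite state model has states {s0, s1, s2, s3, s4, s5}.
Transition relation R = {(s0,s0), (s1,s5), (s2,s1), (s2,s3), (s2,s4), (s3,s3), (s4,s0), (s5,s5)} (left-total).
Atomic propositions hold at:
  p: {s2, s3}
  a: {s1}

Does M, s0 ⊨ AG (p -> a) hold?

Yes

Sat(p -> a) = {s0, s1, s4, s5}
AG (p -> a): greatest fixpoint, start Z0 = {s0, s1, s4, s5}, keep only states in Sat with every successor in Z. Already a fixed point.
Sat(AG (p -> a)) = {s0, s1, s4, s5}
s0 ∈ Sat(AG (p -> a)) = {s0, s1, s4, s5}, so the formula holds at s0.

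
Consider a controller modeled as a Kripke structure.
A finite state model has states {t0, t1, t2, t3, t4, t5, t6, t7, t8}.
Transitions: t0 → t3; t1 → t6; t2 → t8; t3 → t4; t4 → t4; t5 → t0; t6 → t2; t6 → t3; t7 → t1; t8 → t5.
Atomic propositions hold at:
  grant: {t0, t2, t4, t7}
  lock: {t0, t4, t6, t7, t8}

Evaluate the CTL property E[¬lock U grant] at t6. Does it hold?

No

Sat(¬lock) = {t1, t2, t3, t5}
E[¬lock U grant]: least fixpoint, start Z0 = Sat(grant) = {t0, t2, t4, t7}, add states in Sat(¬lock) with some successor in Z. Z1 = {t0, t2, t3, t4, t5, t7}; fixed.
Sat(E[¬lock U grant]) = {t0, t2, t3, t4, t5, t7}
t6 ∉ Sat(E[¬lock U grant]) = {t0, t2, t3, t4, t5, t7}, so the formula does not hold at t6.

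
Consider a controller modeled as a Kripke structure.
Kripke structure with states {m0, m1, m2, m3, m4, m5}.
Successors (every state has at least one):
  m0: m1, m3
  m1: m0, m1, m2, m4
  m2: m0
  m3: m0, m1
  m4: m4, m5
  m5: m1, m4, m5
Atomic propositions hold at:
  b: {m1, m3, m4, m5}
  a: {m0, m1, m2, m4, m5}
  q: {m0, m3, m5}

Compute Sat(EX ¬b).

{m1, m2, m3}

Sat(¬b) = {m0, m2}
Sat(EX ¬b) = {s : some successor in {m0, m2}} = {m1, m2, m3}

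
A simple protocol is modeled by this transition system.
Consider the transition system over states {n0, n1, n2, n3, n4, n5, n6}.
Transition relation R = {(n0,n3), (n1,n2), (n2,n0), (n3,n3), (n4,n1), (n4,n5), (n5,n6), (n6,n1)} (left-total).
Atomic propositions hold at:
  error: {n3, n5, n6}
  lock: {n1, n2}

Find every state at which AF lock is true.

{n1, n2, n4, n5, n6}

AF lock: least fixpoint, start Z0 = {n1, n2}, add states with every successor in Z. Z1 = {n1, n2, n6}; Z2 = {n1, n2, n5, n6}; Z3 = {n1, n2, n4, n5, n6}; fixed.
Sat(AF lock) = {n1, n2, n4, n5, n6}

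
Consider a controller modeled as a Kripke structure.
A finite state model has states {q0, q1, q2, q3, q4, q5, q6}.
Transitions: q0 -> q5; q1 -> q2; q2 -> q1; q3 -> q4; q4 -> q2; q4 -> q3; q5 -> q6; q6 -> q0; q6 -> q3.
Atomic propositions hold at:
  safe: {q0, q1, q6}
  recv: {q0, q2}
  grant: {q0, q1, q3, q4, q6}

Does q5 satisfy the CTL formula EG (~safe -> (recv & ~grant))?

Sat(~safe) = {q2, q3, q4, q5}
Sat(~grant) = {q2, q5}
Sat(recv & ~grant) = {q2}
Sat(~safe -> (recv & ~grant)) = {q0, q1, q2, q6}
EG (~safe -> (recv & ~grant)): greatest fixpoint, start Z0 = {q0, q1, q2, q6}, keep only states in Sat with some successor in Z. Z1 = {q1, q2, q6}; Z2 = {q1, q2}; fixed.
Sat(EG (~safe -> (recv & ~grant))) = {q1, q2}
q5 ∉ Sat(EG (~safe -> (recv & ~grant))) = {q1, q2}, so the formula does not hold at q5.

No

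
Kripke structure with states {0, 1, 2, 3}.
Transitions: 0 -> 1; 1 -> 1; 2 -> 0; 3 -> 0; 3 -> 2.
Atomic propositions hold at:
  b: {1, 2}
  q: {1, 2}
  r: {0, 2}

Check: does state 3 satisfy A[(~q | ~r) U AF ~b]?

Sat(~q) = {0, 3}
Sat(~r) = {1, 3}
Sat(~q | ~r) = {0, 1, 3}
Sat(~b) = {0, 3}
AF ~b: least fixpoint, start Z0 = {0, 3}, add states with every successor in Z. Z1 = {0, 2, 3}; fixed.
Sat(AF ~b) = {0, 2, 3}
A[(~q | ~r) U AF ~b]: least fixpoint, start Z0 = Sat(AF ~b) = {0, 2, 3}, add states in Sat(~q | ~r) with every successor in Z. Already a fixed point.
Sat(A[(~q | ~r) U AF ~b]) = {0, 2, 3}
3 ∈ Sat(A[(~q | ~r) U AF ~b]) = {0, 2, 3}, so the formula holds at 3.

Yes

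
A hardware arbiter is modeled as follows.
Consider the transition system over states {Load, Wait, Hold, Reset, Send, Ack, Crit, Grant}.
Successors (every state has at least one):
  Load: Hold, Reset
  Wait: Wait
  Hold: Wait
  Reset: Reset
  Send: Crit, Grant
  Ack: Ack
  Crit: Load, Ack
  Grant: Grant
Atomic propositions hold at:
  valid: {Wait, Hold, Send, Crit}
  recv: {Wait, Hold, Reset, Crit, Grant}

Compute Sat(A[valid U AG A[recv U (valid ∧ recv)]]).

Sat(valid ∧ recv) = {Wait, Hold, Crit}
A[recv U (valid ∧ recv)]: least fixpoint, start Z0 = Sat((valid ∧ recv)) = {Wait, Hold, Crit}, add states in Sat(recv) with every successor in Z. Already a fixed point.
Sat(A[recv U (valid ∧ recv)]) = {Wait, Hold, Crit}
AG A[recv U (valid ∧ recv)]: greatest fixpoint, start Z0 = {Wait, Hold, Crit}, keep only states in Sat with every successor in Z. Z1 = {Wait, Hold}; fixed.
Sat(AG A[recv U (valid ∧ recv)]) = {Wait, Hold}
A[valid U AG A[recv U (valid ∧ recv)]]: least fixpoint, start Z0 = Sat(AG A[recv U (valid ∧ recv)]) = {Wait, Hold}, add states in Sat(valid) with every successor in Z. Already a fixed point.
Sat(A[valid U AG A[recv U (valid ∧ recv)]]) = {Wait, Hold}

{Wait, Hold}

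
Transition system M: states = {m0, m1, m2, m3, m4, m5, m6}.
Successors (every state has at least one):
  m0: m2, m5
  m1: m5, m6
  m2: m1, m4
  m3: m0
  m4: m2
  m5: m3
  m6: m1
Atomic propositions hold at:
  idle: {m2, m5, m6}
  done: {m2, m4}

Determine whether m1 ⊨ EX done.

Sat(EX done) = {s : some successor in {m2, m4}} = {m0, m2, m4}
m1 ∉ Sat(EX done) = {m0, m2, m4}, so the formula does not hold at m1.

No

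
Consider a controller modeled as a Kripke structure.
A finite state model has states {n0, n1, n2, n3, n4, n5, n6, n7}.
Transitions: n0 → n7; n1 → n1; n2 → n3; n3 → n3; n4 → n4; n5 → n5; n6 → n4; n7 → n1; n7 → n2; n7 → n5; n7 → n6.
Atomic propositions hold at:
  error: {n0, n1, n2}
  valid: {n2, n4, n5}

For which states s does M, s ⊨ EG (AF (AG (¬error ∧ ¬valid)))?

{n2, n3}

Sat(¬error) = {n3, n4, n5, n6, n7}
Sat(¬valid) = {n0, n1, n3, n6, n7}
Sat(¬error ∧ ¬valid) = {n3, n6, n7}
AG (¬error ∧ ¬valid): greatest fixpoint, start Z0 = {n3, n6, n7}, keep only states in Sat with every successor in Z. Z1 = {n3}; fixed.
Sat(AG (¬error ∧ ¬valid)) = {n3}
AF (AG (¬error ∧ ¬valid)): least fixpoint, start Z0 = {n3}, add states with every successor in Z. Z1 = {n2, n3}; fixed.
Sat(AF (AG (¬error ∧ ¬valid))) = {n2, n3}
EG (AF (AG (¬error ∧ ¬valid))): greatest fixpoint, start Z0 = {n2, n3}, keep only states in Sat with some successor in Z. Already a fixed point.
Sat(EG (AF (AG (¬error ∧ ¬valid)))) = {n2, n3}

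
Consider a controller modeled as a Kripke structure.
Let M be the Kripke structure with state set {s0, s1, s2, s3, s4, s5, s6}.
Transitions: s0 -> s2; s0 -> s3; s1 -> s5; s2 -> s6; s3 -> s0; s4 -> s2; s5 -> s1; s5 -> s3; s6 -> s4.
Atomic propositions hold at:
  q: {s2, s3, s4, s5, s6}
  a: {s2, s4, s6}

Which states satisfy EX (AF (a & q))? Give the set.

{s0, s2, s4, s6}

Sat(a & q) = {s2, s4, s6}
AF (a & q): least fixpoint, start Z0 = {s2, s4, s6}, add states with every successor in Z. Already a fixed point.
Sat(AF (a & q)) = {s2, s4, s6}
Sat(EX (AF (a & q))) = {s : some successor in {s2, s4, s6}} = {s0, s2, s4, s6}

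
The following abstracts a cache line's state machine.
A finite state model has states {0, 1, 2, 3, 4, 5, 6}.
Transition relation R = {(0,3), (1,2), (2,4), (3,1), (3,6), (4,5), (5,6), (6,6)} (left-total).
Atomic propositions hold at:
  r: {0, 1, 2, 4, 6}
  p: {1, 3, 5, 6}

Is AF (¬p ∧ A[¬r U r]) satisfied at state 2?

Sat(¬p) = {0, 2, 4}
Sat(¬r) = {3, 5}
A[¬r U r]: least fixpoint, start Z0 = Sat(r) = {0, 1, 2, 4, 6}, add states in Sat(¬r) with every successor in Z. Z1 = {0, 1, 2, 3, 4, 5, 6}; fixed.
Sat(A[¬r U r]) = {0, 1, 2, 3, 4, 5, 6}
Sat(¬p ∧ A[¬r U r]) = {0, 2, 4}
AF (¬p ∧ A[¬r U r]): least fixpoint, start Z0 = {0, 2, 4}, add states with every successor in Z. Z1 = {0, 1, 2, 4}; fixed.
Sat(AF (¬p ∧ A[¬r U r])) = {0, 1, 2, 4}
2 ∈ Sat(AF (¬p ∧ A[¬r U r])) = {0, 1, 2, 4}, so the formula holds at 2.

Yes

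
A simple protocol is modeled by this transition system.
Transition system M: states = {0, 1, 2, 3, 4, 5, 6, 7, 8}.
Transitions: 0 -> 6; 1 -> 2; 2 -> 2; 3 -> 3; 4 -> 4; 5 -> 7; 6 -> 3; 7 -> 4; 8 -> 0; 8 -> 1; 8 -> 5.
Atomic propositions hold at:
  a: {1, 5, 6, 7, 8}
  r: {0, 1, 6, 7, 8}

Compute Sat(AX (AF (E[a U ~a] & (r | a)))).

{0, 5, 8}

Sat(~a) = {0, 2, 3, 4}
E[a U ~a]: least fixpoint, start Z0 = Sat(~a) = {0, 2, 3, 4}, add states in Sat(a) with some successor in Z. Z1 = {0, 1, 2, 3, 4, 6, 7, 8}; Z2 = {0, 1, 2, 3, 4, 5, 6, 7, 8}; fixed.
Sat(E[a U ~a]) = {0, 1, 2, 3, 4, 5, 6, 7, 8}
Sat(r | a) = {0, 1, 5, 6, 7, 8}
Sat(E[a U ~a] & (r | a)) = {0, 1, 5, 6, 7, 8}
AF (E[a U ~a] & (r | a)): least fixpoint, start Z0 = {0, 1, 5, 6, 7, 8}, add states with every successor in Z. Already a fixed point.
Sat(AF (E[a U ~a] & (r | a))) = {0, 1, 5, 6, 7, 8}
Sat(AX (AF (E[a U ~a] & (r | a)))) = {s : every successor in {0, 1, 5, 6, 7, 8}} = {0, 5, 8}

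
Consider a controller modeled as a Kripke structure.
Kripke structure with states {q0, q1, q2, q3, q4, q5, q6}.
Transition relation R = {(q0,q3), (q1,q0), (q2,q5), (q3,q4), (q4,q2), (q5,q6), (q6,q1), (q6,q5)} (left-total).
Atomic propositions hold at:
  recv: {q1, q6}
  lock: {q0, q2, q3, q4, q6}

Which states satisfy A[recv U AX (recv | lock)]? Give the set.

Sat(recv | lock) = {q0, q1, q2, q3, q4, q6}
Sat(AX (recv | lock)) = {s : every successor in {q0, q1, q2, q3, q4, q6}} = {q0, q1, q3, q4, q5}
A[recv U AX (recv | lock)]: least fixpoint, start Z0 = Sat(AX (recv | lock)) = {q0, q1, q3, q4, q5}, add states in Sat(recv) with every successor in Z. Z1 = {q0, q1, q3, q4, q5, q6}; fixed.
Sat(A[recv U AX (recv | lock)]) = {q0, q1, q3, q4, q5, q6}

{q0, q1, q3, q4, q5, q6}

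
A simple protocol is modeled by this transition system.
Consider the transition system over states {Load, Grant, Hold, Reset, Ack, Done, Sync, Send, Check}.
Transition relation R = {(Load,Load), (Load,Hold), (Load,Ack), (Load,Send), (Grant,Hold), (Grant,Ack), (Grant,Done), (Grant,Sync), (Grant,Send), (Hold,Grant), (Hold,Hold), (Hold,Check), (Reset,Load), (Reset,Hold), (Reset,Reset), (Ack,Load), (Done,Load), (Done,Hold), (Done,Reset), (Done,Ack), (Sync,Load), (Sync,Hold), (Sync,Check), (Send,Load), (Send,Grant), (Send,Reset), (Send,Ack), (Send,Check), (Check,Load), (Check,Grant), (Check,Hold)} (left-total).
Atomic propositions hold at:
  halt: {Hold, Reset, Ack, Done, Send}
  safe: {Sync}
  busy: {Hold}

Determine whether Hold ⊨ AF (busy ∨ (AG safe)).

Yes

AG safe: greatest fixpoint, start Z0 = {Sync}, keep only states in Sat with every successor in Z. Z1 = ∅; fixed.
Sat(AG safe) = ∅
Sat(busy ∨ (AG safe)) = {Hold}
AF (busy ∨ (AG safe)): least fixpoint, start Z0 = {Hold}, add states with every successor in Z. Already a fixed point.
Sat(AF (busy ∨ (AG safe))) = {Hold}
Hold ∈ Sat(AF (busy ∨ (AG safe))) = {Hold}, so the formula holds at Hold.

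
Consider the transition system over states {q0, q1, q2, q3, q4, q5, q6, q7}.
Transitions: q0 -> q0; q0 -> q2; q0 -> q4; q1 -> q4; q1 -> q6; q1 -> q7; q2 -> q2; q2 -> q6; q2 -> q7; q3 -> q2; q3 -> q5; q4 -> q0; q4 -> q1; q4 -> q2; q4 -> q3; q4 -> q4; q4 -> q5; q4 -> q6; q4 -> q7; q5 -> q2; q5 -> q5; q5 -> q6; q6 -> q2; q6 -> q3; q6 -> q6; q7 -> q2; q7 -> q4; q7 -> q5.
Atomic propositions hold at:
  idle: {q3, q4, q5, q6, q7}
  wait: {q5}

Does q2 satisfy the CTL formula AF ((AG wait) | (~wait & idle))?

AG wait: greatest fixpoint, start Z0 = {q5}, keep only states in Sat with every successor in Z. Z1 = ∅; fixed.
Sat(AG wait) = ∅
Sat(~wait) = {q0, q1, q2, q3, q4, q6, q7}
Sat(~wait & idle) = {q3, q4, q6, q7}
Sat((AG wait) | (~wait & idle)) = {q3, q4, q6, q7}
AF ((AG wait) | (~wait & idle)): least fixpoint, start Z0 = {q3, q4, q6, q7}, add states with every successor in Z. Z1 = {q1, q3, q4, q6, q7}; fixed.
Sat(AF ((AG wait) | (~wait & idle))) = {q1, q3, q4, q6, q7}
q2 ∉ Sat(AF ((AG wait) | (~wait & idle))) = {q1, q3, q4, q6, q7}, so the formula does not hold at q2.

No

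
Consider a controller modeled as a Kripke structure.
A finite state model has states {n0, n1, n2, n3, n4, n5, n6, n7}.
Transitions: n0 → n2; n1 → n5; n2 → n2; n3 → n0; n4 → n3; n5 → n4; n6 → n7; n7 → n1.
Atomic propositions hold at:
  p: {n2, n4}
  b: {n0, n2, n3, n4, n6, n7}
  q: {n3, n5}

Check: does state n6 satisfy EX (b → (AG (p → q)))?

Sat(p → q) = {n0, n1, n3, n5, n6, n7}
AG (p → q): greatest fixpoint, start Z0 = {n0, n1, n3, n5, n6, n7}, keep only states in Sat with every successor in Z. Z1 = {n1, n3, n6, n7}; Z2 = {n6, n7}; Z3 = {n6}; Z4 = ∅; fixed.
Sat(AG (p → q)) = ∅
Sat(b → (AG (p → q))) = {n1, n5}
Sat(EX (b → (AG (p → q)))) = {s : some successor in {n1, n5}} = {n1, n7}
n6 ∉ Sat(EX (b → (AG (p → q)))) = {n1, n7}, so the formula does not hold at n6.

No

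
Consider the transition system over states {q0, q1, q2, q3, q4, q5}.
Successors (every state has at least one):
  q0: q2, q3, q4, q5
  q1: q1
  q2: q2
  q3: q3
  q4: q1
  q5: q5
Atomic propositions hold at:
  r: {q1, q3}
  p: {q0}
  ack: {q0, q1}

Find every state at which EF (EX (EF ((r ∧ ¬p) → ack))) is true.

Sat(¬p) = {q1, q2, q3, q4, q5}
Sat(r ∧ ¬p) = {q1, q3}
Sat((r ∧ ¬p) → ack) = {q0, q1, q2, q4, q5}
EF ((r ∧ ¬p) → ack): least fixpoint, start Z0 = {q0, q1, q2, q4, q5}, add states with some successor in Z. Already a fixed point.
Sat(EF ((r ∧ ¬p) → ack)) = {q0, q1, q2, q4, q5}
Sat(EX (EF ((r ∧ ¬p) → ack))) = {s : some successor in {q0, q1, q2, q4, q5}} = {q0, q1, q2, q4, q5}
EF (EX (EF ((r ∧ ¬p) → ack))): least fixpoint, start Z0 = {q0, q1, q2, q4, q5}, add states with some successor in Z. Already a fixed point.
Sat(EF (EX (EF ((r ∧ ¬p) → ack)))) = {q0, q1, q2, q4, q5}

{q0, q1, q2, q4, q5}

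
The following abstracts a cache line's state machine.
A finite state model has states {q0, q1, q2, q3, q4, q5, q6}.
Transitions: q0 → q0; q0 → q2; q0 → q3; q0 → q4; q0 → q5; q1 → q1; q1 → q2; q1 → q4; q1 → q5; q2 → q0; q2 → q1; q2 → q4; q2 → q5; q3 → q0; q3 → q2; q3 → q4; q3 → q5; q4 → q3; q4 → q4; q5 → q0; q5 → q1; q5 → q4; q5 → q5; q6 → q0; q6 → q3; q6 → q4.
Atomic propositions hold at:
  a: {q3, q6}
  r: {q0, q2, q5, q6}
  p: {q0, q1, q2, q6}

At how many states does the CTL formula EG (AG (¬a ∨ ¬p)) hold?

6

Sat(¬a) = {q0, q1, q2, q4, q5}
Sat(¬p) = {q3, q4, q5}
Sat(¬a ∨ ¬p) = {q0, q1, q2, q3, q4, q5}
AG (¬a ∨ ¬p): greatest fixpoint, start Z0 = {q0, q1, q2, q3, q4, q5}, keep only states in Sat with every successor in Z. Already a fixed point.
Sat(AG (¬a ∨ ¬p)) = {q0, q1, q2, q3, q4, q5}
EG (AG (¬a ∨ ¬p)): greatest fixpoint, start Z0 = {q0, q1, q2, q3, q4, q5}, keep only states in Sat with some successor in Z. Already a fixed point.
Sat(EG (AG (¬a ∨ ¬p))) = {q0, q1, q2, q3, q4, q5}
|Sat(EG (AG (¬a ∨ ¬p)))| = |{q0, q1, q2, q3, q4, q5}| = 6.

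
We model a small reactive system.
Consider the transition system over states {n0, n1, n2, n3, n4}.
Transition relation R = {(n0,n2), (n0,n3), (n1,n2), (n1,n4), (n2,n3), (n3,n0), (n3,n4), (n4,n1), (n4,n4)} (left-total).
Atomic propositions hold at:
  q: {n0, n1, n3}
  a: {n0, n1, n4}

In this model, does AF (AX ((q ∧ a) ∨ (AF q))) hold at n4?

Sat(q ∧ a) = {n0, n1}
AF q: least fixpoint, start Z0 = {n0, n1, n3}, add states with every successor in Z. Z1 = {n0, n1, n2, n3}; fixed.
Sat(AF q) = {n0, n1, n2, n3}
Sat((q ∧ a) ∨ (AF q)) = {n0, n1, n2, n3}
Sat(AX ((q ∧ a) ∨ (AF q))) = {s : every successor in {n0, n1, n2, n3}} = {n0, n2}
AF (AX ((q ∧ a) ∨ (AF q))): least fixpoint, start Z0 = {n0, n2}, add states with every successor in Z. Already a fixed point.
Sat(AF (AX ((q ∧ a) ∨ (AF q)))) = {n0, n2}
n4 ∉ Sat(AF (AX ((q ∧ a) ∨ (AF q)))) = {n0, n2}, so the formula does not hold at n4.

No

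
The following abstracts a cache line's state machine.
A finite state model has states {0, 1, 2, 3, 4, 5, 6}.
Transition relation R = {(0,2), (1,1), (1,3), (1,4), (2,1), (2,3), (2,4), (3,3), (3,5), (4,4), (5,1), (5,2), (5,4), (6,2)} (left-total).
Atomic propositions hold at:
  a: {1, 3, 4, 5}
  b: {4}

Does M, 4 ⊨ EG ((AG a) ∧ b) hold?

AG a: greatest fixpoint, start Z0 = {1, 3, 4, 5}, keep only states in Sat with every successor in Z. Z1 = {1, 3, 4}; Z2 = {1, 4}; Z3 = {4}; fixed.
Sat(AG a) = {4}
Sat((AG a) ∧ b) = {4}
EG ((AG a) ∧ b): greatest fixpoint, start Z0 = {4}, keep only states in Sat with some successor in Z. Already a fixed point.
Sat(EG ((AG a) ∧ b)) = {4}
4 ∈ Sat(EG ((AG a) ∧ b)) = {4}, so the formula holds at 4.

Yes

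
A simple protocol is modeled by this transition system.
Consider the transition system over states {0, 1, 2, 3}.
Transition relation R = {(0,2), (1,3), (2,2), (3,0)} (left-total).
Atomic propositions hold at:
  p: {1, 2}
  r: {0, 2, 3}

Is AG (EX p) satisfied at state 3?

Sat(EX p) = {s : some successor in {1, 2}} = {0, 2}
AG (EX p): greatest fixpoint, start Z0 = {0, 2}, keep only states in Sat with every successor in Z. Already a fixed point.
Sat(AG (EX p)) = {0, 2}
3 ∉ Sat(AG (EX p)) = {0, 2}, so the formula does not hold at 3.

No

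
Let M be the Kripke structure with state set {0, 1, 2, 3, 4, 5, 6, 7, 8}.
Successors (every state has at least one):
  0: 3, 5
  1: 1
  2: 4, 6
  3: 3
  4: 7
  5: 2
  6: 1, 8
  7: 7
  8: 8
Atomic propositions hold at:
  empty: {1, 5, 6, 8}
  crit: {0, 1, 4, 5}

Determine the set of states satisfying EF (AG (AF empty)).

AF empty: least fixpoint, start Z0 = {1, 5, 6, 8}, add states with every successor in Z. Already a fixed point.
Sat(AF empty) = {1, 5, 6, 8}
AG (AF empty): greatest fixpoint, start Z0 = {1, 5, 6, 8}, keep only states in Sat with every successor in Z. Z1 = {1, 6, 8}; fixed.
Sat(AG (AF empty)) = {1, 6, 8}
EF (AG (AF empty)): least fixpoint, start Z0 = {1, 6, 8}, add states with some successor in Z. Z1 = {1, 2, 6, 8}; Z2 = {1, 2, 5, 6, 8}; Z3 = {0, 1, 2, 5, 6, 8}; fixed.
Sat(EF (AG (AF empty))) = {0, 1, 2, 5, 6, 8}

{0, 1, 2, 5, 6, 8}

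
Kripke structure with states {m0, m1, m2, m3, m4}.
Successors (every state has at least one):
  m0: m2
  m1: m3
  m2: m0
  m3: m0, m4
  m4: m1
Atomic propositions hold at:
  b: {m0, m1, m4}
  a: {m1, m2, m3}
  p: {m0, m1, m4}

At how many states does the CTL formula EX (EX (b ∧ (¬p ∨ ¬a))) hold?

2

Sat(¬p) = {m2, m3}
Sat(¬a) = {m0, m4}
Sat(¬p ∨ ¬a) = {m0, m2, m3, m4}
Sat(b ∧ (¬p ∨ ¬a)) = {m0, m4}
Sat(EX (b ∧ (¬p ∨ ¬a))) = {s : some successor in {m0, m4}} = {m2, m3}
Sat(EX (EX (b ∧ (¬p ∨ ¬a)))) = {s : some successor in {m2, m3}} = {m0, m1}
|Sat(EX (EX (b ∧ (¬p ∨ ¬a))))| = |{m0, m1}| = 2.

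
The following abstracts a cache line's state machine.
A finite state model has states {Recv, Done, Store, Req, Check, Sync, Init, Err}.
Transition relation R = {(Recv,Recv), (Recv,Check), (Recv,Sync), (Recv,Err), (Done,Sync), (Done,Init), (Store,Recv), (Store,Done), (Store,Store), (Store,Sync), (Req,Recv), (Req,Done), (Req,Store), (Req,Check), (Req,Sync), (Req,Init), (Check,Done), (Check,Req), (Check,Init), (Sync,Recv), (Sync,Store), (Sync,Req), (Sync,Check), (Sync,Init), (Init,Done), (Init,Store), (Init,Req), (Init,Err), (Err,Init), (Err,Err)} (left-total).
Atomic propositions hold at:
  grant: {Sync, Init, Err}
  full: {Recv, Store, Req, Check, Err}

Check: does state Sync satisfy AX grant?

Sat(AX grant) = {s : every successor in {Sync, Init, Err}} = {Done, Err}
Sync ∉ Sat(AX grant) = {Done, Err}, so the formula does not hold at Sync.

No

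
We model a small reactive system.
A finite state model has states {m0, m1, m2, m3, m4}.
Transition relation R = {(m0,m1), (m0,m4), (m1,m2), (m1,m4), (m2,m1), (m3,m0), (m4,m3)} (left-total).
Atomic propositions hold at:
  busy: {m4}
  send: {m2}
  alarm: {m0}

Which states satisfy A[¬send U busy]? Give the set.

{m4}

Sat(¬send) = {m0, m1, m3, m4}
A[¬send U busy]: least fixpoint, start Z0 = Sat(busy) = {m4}, add states in Sat(¬send) with every successor in Z. Already a fixed point.
Sat(A[¬send U busy]) = {m4}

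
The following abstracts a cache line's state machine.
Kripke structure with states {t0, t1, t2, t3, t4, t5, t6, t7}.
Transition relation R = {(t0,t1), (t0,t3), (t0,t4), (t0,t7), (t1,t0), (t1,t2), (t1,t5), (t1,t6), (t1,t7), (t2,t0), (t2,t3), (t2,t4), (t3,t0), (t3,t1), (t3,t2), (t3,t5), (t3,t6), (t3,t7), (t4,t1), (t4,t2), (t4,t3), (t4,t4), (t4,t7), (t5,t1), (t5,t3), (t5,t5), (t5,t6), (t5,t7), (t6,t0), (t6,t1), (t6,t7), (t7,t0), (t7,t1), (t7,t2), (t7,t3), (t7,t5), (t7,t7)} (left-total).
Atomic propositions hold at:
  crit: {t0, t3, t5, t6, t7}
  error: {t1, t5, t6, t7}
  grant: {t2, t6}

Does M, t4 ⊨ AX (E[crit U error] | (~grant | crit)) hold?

E[crit U error]: least fixpoint, start Z0 = Sat(error) = {t1, t5, t6, t7}, add states in Sat(crit) with some successor in Z. Z1 = {t0, t1, t3, t5, t6, t7}; fixed.
Sat(E[crit U error]) = {t0, t1, t3, t5, t6, t7}
Sat(~grant) = {t0, t1, t3, t4, t5, t7}
Sat(~grant | crit) = {t0, t1, t3, t4, t5, t6, t7}
Sat(E[crit U error] | (~grant | crit)) = {t0, t1, t3, t4, t5, t6, t7}
Sat(AX (E[crit U error] | (~grant | crit))) = {s : every successor in {t0, t1, t3, t4, t5, t6, t7}} = {t0, t2, t5, t6}
t4 ∉ Sat(AX (E[crit U error] | (~grant | crit))) = {t0, t2, t5, t6}, so the formula does not hold at t4.

No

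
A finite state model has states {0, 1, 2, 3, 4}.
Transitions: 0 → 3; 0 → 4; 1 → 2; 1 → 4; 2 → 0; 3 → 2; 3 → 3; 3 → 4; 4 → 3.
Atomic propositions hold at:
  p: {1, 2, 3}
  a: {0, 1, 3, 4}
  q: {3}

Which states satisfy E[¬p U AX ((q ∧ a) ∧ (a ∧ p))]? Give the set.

{0, 4}

Sat(¬p) = {0, 4}
Sat(q ∧ a) = {3}
Sat(a ∧ p) = {1, 3}
Sat((q ∧ a) ∧ (a ∧ p)) = {3}
Sat(AX ((q ∧ a) ∧ (a ∧ p))) = {s : every successor in {3}} = {4}
E[¬p U AX ((q ∧ a) ∧ (a ∧ p))]: least fixpoint, start Z0 = Sat(AX ((q ∧ a) ∧ (a ∧ p))) = {4}, add states in Sat(¬p) with some successor in Z. Z1 = {0, 4}; fixed.
Sat(E[¬p U AX ((q ∧ a) ∧ (a ∧ p))]) = {0, 4}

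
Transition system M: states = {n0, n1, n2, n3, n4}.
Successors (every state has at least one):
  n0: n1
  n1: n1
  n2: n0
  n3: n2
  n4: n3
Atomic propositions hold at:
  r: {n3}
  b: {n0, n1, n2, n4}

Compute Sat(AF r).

AF r: least fixpoint, start Z0 = {n3}, add states with every successor in Z. Z1 = {n3, n4}; fixed.
Sat(AF r) = {n3, n4}

{n3, n4}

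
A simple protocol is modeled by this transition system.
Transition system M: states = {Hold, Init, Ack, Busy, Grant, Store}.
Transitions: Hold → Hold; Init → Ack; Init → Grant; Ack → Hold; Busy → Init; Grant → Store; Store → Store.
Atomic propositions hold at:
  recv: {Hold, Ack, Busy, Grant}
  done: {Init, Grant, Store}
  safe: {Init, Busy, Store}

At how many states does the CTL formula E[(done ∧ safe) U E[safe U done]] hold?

4

Sat(done ∧ safe) = {Init, Store}
E[safe U done]: least fixpoint, start Z0 = Sat(done) = {Init, Grant, Store}, add states in Sat(safe) with some successor in Z. Z1 = {Init, Busy, Grant, Store}; fixed.
Sat(E[safe U done]) = {Init, Busy, Grant, Store}
E[(done ∧ safe) U E[safe U done]]: least fixpoint, start Z0 = Sat(E[safe U done]) = {Init, Busy, Grant, Store}, add states in Sat(done ∧ safe) with some successor in Z. Already a fixed point.
Sat(E[(done ∧ safe) U E[safe U done]]) = {Init, Busy, Grant, Store}
|Sat(E[(done ∧ safe) U E[safe U done]])| = |{Init, Busy, Grant, Store}| = 4.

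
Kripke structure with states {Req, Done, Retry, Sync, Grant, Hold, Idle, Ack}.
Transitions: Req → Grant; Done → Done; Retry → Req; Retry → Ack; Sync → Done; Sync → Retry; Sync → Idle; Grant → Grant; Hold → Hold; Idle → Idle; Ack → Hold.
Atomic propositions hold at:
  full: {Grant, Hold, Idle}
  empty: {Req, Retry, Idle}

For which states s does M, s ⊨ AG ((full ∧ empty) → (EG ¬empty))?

{Req, Done, Retry, Grant, Hold, Ack}

Sat(full ∧ empty) = {Idle}
Sat(¬empty) = {Done, Sync, Grant, Hold, Ack}
EG ¬empty: greatest fixpoint, start Z0 = {Done, Sync, Grant, Hold, Ack}, keep only states in Sat with some successor in Z. Already a fixed point.
Sat(EG ¬empty) = {Done, Sync, Grant, Hold, Ack}
Sat((full ∧ empty) → (EG ¬empty)) = {Req, Done, Retry, Sync, Grant, Hold, Ack}
AG ((full ∧ empty) → (EG ¬empty)): greatest fixpoint, start Z0 = {Req, Done, Retry, Sync, Grant, Hold, Ack}, keep only states in Sat with every successor in Z. Z1 = {Req, Done, Retry, Grant, Hold, Ack}; fixed.
Sat(AG ((full ∧ empty) → (EG ¬empty))) = {Req, Done, Retry, Grant, Hold, Ack}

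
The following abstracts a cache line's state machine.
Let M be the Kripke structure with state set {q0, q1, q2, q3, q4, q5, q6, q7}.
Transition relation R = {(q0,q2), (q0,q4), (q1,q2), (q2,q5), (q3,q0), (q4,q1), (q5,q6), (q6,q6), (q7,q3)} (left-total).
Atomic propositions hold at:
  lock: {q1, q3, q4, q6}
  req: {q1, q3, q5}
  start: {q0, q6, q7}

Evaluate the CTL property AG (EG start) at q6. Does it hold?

EG start: greatest fixpoint, start Z0 = {q0, q6, q7}, keep only states in Sat with some successor in Z. Z1 = {q6}; fixed.
Sat(EG start) = {q6}
AG (EG start): greatest fixpoint, start Z0 = {q6}, keep only states in Sat with every successor in Z. Already a fixed point.
Sat(AG (EG start)) = {q6}
q6 ∈ Sat(AG (EG start)) = {q6}, so the formula holds at q6.

Yes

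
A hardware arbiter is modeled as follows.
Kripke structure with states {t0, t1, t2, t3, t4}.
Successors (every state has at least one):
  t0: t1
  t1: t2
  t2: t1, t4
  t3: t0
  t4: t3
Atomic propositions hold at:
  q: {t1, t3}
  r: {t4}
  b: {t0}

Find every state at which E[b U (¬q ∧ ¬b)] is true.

Sat(¬q) = {t0, t2, t4}
Sat(¬b) = {t1, t2, t3, t4}
Sat(¬q ∧ ¬b) = {t2, t4}
E[b U (¬q ∧ ¬b)]: least fixpoint, start Z0 = Sat((¬q ∧ ¬b)) = {t2, t4}, add states in Sat(b) with some successor in Z. Already a fixed point.
Sat(E[b U (¬q ∧ ¬b)]) = {t2, t4}

{t2, t4}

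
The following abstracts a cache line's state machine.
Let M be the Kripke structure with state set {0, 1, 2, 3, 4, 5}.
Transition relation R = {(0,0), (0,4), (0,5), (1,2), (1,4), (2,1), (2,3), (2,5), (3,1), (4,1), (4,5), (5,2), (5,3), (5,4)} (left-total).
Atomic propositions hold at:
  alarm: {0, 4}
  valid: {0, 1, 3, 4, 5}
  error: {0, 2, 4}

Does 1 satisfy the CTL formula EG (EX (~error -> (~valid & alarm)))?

Sat(~error) = {1, 3, 5}
Sat(~valid) = {2}
Sat(~valid & alarm) = ∅
Sat(~error -> (~valid & alarm)) = {0, 2, 4}
Sat(EX (~error -> (~valid & alarm))) = {s : some successor in {0, 2, 4}} = {0, 1, 5}
EG (EX (~error -> (~valid & alarm))): greatest fixpoint, start Z0 = {0, 1, 5}, keep only states in Sat with some successor in Z. Z1 = {0}; fixed.
Sat(EG (EX (~error -> (~valid & alarm)))) = {0}
1 ∉ Sat(EG (EX (~error -> (~valid & alarm)))) = {0}, so the formula does not hold at 1.

No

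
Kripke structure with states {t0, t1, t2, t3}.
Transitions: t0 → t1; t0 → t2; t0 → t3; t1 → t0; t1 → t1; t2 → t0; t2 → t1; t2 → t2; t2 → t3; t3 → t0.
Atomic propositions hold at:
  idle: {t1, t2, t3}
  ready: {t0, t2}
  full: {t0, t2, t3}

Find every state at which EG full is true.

{t0, t2, t3}

EG full: greatest fixpoint, start Z0 = {t0, t2, t3}, keep only states in Sat with some successor in Z. Already a fixed point.
Sat(EG full) = {t0, t2, t3}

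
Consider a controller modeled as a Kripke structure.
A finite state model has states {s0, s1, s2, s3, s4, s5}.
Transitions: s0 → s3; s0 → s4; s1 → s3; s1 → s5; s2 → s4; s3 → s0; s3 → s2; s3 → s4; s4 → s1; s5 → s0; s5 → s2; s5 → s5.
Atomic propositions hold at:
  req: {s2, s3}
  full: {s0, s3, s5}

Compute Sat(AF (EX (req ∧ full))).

Sat(req ∧ full) = {s3}
Sat(EX (req ∧ full)) = {s : some successor in {s3}} = {s0, s1}
AF (EX (req ∧ full)): least fixpoint, start Z0 = {s0, s1}, add states with every successor in Z. Z1 = {s0, s1, s4}; Z2 = {s0, s1, s2, s4}; Z3 = {s0, s1, s2, s3, s4}; fixed.
Sat(AF (EX (req ∧ full))) = {s0, s1, s2, s3, s4}

{s0, s1, s2, s3, s4}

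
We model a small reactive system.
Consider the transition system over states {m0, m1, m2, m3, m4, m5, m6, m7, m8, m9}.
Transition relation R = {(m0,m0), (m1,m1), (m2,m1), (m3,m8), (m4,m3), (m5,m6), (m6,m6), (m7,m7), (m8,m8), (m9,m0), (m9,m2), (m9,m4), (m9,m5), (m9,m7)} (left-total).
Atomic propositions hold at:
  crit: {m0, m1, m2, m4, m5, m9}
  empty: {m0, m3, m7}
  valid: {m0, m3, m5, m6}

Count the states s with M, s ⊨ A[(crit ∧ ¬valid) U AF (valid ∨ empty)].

Sat(¬valid) = {m1, m2, m4, m7, m8, m9}
Sat(crit ∧ ¬valid) = {m1, m2, m4, m9}
Sat(valid ∨ empty) = {m0, m3, m5, m6, m7}
AF (valid ∨ empty): least fixpoint, start Z0 = {m0, m3, m5, m6, m7}, add states with every successor in Z. Z1 = {m0, m3, m4, m5, m6, m7}; fixed.
Sat(AF (valid ∨ empty)) = {m0, m3, m4, m5, m6, m7}
A[(crit ∧ ¬valid) U AF (valid ∨ empty)]: least fixpoint, start Z0 = Sat(AF (valid ∨ empty)) = {m0, m3, m4, m5, m6, m7}, add states in Sat(crit ∧ ¬valid) with every successor in Z. Already a fixed point.
Sat(A[(crit ∧ ¬valid) U AF (valid ∨ empty)]) = {m0, m3, m4, m5, m6, m7}
|Sat(A[(crit ∧ ¬valid) U AF (valid ∨ empty)])| = |{m0, m3, m4, m5, m6, m7}| = 6.

6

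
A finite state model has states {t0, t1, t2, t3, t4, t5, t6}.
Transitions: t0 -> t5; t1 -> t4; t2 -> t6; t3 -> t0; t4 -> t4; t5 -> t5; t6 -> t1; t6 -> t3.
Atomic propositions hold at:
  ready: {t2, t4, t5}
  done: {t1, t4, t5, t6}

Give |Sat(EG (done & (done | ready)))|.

Sat(done | ready) = {t1, t2, t4, t5, t6}
Sat(done & (done | ready)) = {t1, t4, t5, t6}
EG (done & (done | ready)): greatest fixpoint, start Z0 = {t1, t4, t5, t6}, keep only states in Sat with some successor in Z. Already a fixed point.
Sat(EG (done & (done | ready))) = {t1, t4, t5, t6}
|Sat(EG (done & (done | ready)))| = |{t1, t4, t5, t6}| = 4.

4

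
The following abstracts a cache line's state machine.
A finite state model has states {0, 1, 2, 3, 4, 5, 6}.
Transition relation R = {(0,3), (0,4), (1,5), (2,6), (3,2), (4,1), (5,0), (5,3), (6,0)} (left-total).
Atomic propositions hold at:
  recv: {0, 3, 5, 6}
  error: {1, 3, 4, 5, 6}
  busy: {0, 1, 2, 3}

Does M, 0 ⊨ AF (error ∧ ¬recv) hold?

Sat(¬recv) = {1, 2, 4}
Sat(error ∧ ¬recv) = {1, 4}
AF (error ∧ ¬recv): least fixpoint, start Z0 = {1, 4}, add states with every successor in Z. Already a fixed point.
Sat(AF (error ∧ ¬recv)) = {1, 4}
0 ∉ Sat(AF (error ∧ ¬recv)) = {1, 4}, so the formula does not hold at 0.

No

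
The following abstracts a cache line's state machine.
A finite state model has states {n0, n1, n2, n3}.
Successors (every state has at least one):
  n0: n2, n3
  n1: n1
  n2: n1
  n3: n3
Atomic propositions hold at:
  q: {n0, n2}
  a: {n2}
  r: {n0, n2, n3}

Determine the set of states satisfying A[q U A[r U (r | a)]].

Sat(r | a) = {n0, n2, n3}
A[r U (r | a)]: least fixpoint, start Z0 = Sat((r | a)) = {n0, n2, n3}, add states in Sat(r) with every successor in Z. Already a fixed point.
Sat(A[r U (r | a)]) = {n0, n2, n3}
A[q U A[r U (r | a)]]: least fixpoint, start Z0 = Sat(A[r U (r | a)]) = {n0, n2, n3}, add states in Sat(q) with every successor in Z. Already a fixed point.
Sat(A[q U A[r U (r | a)]]) = {n0, n2, n3}

{n0, n2, n3}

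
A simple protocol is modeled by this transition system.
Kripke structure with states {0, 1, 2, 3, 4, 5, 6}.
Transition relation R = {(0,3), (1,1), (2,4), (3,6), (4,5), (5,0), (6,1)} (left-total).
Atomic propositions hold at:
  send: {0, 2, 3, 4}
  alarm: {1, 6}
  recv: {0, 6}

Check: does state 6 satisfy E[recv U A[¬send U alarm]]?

Sat(¬send) = {1, 5, 6}
A[¬send U alarm]: least fixpoint, start Z0 = Sat(alarm) = {1, 6}, add states in Sat(¬send) with every successor in Z. Already a fixed point.
Sat(A[¬send U alarm]) = {1, 6}
E[recv U A[¬send U alarm]]: least fixpoint, start Z0 = Sat(A[¬send U alarm]) = {1, 6}, add states in Sat(recv) with some successor in Z. Already a fixed point.
Sat(E[recv U A[¬send U alarm]]) = {1, 6}
6 ∈ Sat(E[recv U A[¬send U alarm]]) = {1, 6}, so the formula holds at 6.

Yes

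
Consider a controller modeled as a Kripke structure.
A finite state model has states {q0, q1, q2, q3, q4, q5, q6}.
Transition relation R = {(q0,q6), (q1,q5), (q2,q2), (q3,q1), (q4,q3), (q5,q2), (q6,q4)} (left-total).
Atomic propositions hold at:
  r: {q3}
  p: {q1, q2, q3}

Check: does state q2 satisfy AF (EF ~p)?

No

Sat(~p) = {q0, q4, q5, q6}
EF ~p: least fixpoint, start Z0 = {q0, q4, q5, q6}, add states with some successor in Z. Z1 = {q0, q1, q4, q5, q6}; Z2 = {q0, q1, q3, q4, q5, q6}; fixed.
Sat(EF ~p) = {q0, q1, q3, q4, q5, q6}
AF (EF ~p): least fixpoint, start Z0 = {q0, q1, q3, q4, q5, q6}, add states with every successor in Z. Already a fixed point.
Sat(AF (EF ~p)) = {q0, q1, q3, q4, q5, q6}
q2 ∉ Sat(AF (EF ~p)) = {q0, q1, q3, q4, q5, q6}, so the formula does not hold at q2.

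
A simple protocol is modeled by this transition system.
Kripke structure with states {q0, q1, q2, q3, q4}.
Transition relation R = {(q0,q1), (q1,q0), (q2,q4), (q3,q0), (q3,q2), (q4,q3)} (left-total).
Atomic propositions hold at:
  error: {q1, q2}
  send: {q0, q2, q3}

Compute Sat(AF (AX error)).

Sat(AX error) = {s : every successor in {q1, q2}} = {q0}
AF (AX error): least fixpoint, start Z0 = {q0}, add states with every successor in Z. Z1 = {q0, q1}; fixed.
Sat(AF (AX error)) = {q0, q1}

{q0, q1}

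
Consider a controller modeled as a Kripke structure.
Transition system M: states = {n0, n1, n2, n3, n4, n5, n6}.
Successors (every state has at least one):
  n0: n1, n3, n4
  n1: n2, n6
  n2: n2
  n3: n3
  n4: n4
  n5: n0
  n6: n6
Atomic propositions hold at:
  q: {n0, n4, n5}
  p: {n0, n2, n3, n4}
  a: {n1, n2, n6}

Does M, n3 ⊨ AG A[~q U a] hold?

No

Sat(~q) = {n1, n2, n3, n6}
A[~q U a]: least fixpoint, start Z0 = Sat(a) = {n1, n2, n6}, add states in Sat(~q) with every successor in Z. Already a fixed point.
Sat(A[~q U a]) = {n1, n2, n6}
AG A[~q U a]: greatest fixpoint, start Z0 = {n1, n2, n6}, keep only states in Sat with every successor in Z. Already a fixed point.
Sat(AG A[~q U a]) = {n1, n2, n6}
n3 ∉ Sat(AG A[~q U a]) = {n1, n2, n6}, so the formula does not hold at n3.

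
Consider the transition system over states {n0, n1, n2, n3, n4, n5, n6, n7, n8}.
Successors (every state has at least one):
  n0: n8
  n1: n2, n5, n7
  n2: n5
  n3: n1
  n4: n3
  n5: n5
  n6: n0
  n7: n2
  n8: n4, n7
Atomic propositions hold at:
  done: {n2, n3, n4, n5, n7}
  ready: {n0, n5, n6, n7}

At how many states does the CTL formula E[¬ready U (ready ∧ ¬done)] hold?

Sat(¬ready) = {n1, n2, n3, n4, n8}
Sat(¬done) = {n0, n1, n6, n8}
Sat(ready ∧ ¬done) = {n0, n6}
E[¬ready U (ready ∧ ¬done)]: least fixpoint, start Z0 = Sat((ready ∧ ¬done)) = {n0, n6}, add states in Sat(¬ready) with some successor in Z. Already a fixed point.
Sat(E[¬ready U (ready ∧ ¬done)]) = {n0, n6}
|Sat(E[¬ready U (ready ∧ ¬done)])| = |{n0, n6}| = 2.

2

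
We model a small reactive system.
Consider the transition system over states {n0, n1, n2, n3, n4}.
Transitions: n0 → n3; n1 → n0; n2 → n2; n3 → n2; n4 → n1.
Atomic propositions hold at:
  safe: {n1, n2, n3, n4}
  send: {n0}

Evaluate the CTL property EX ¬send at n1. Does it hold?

Sat(¬send) = {n1, n2, n3, n4}
Sat(EX ¬send) = {s : some successor in {n1, n2, n3, n4}} = {n0, n2, n3, n4}
n1 ∉ Sat(EX ¬send) = {n0, n2, n3, n4}, so the formula does not hold at n1.

No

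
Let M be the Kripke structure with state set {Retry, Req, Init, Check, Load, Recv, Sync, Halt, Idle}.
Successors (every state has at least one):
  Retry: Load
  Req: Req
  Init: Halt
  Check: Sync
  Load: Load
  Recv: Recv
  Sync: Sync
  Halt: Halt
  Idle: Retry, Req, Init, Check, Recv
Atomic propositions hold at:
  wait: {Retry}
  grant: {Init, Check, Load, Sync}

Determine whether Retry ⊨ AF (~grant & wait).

Yes

Sat(~grant) = {Retry, Req, Recv, Halt, Idle}
Sat(~grant & wait) = {Retry}
AF (~grant & wait): least fixpoint, start Z0 = {Retry}, add states with every successor in Z. Already a fixed point.
Sat(AF (~grant & wait)) = {Retry}
Retry ∈ Sat(AF (~grant & wait)) = {Retry}, so the formula holds at Retry.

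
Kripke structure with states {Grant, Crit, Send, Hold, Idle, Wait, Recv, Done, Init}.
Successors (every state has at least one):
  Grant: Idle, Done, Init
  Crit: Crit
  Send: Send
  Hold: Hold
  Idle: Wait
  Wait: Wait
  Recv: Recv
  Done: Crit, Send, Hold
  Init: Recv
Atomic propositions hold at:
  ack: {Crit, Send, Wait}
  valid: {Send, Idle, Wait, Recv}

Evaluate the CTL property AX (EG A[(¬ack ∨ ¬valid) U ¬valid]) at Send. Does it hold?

Sat(¬ack) = {Grant, Hold, Idle, Recv, Done, Init}
Sat(¬valid) = {Grant, Crit, Hold, Done, Init}
Sat(¬ack ∨ ¬valid) = {Grant, Crit, Hold, Idle, Recv, Done, Init}
A[(¬ack ∨ ¬valid) U ¬valid]: least fixpoint, start Z0 = Sat(¬valid) = {Grant, Crit, Hold, Done, Init}, add states in Sat(¬ack ∨ ¬valid) with every successor in Z. Already a fixed point.
Sat(A[(¬ack ∨ ¬valid) U ¬valid]) = {Grant, Crit, Hold, Done, Init}
EG A[(¬ack ∨ ¬valid) U ¬valid]: greatest fixpoint, start Z0 = {Grant, Crit, Hold, Done, Init}, keep only states in Sat with some successor in Z. Z1 = {Grant, Crit, Hold, Done}; fixed.
Sat(EG A[(¬ack ∨ ¬valid) U ¬valid]) = {Grant, Crit, Hold, Done}
Sat(AX (EG A[(¬ack ∨ ¬valid) U ¬valid])) = {s : every successor in {Grant, Crit, Hold, Done}} = {Crit, Hold}
Send ∉ Sat(AX (EG A[(¬ack ∨ ¬valid) U ¬valid])) = {Crit, Hold}, so the formula does not hold at Send.

No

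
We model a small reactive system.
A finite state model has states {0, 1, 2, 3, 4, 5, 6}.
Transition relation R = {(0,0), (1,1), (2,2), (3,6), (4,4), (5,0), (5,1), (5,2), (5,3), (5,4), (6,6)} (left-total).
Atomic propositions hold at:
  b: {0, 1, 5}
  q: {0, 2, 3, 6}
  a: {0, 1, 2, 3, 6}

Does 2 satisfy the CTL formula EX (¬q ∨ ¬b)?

Yes

Sat(¬q) = {1, 4, 5}
Sat(¬b) = {2, 3, 4, 6}
Sat(¬q ∨ ¬b) = {1, 2, 3, 4, 5, 6}
Sat(EX (¬q ∨ ¬b)) = {s : some successor in {1, 2, 3, 4, 5, 6}} = {1, 2, 3, 4, 5, 6}
2 ∈ Sat(EX (¬q ∨ ¬b)) = {1, 2, 3, 4, 5, 6}, so the formula holds at 2.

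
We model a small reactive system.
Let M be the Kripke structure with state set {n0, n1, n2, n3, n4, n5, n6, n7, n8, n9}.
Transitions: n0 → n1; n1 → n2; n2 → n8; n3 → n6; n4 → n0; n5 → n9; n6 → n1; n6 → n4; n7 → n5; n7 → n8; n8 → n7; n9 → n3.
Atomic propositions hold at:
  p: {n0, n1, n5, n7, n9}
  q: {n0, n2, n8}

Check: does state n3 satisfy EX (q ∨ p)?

Sat(q ∨ p) = {n0, n1, n2, n5, n7, n8, n9}
Sat(EX (q ∨ p)) = {s : some successor in {n0, n1, n2, n5, n7, n8, n9}} = {n0, n1, n2, n4, n5, n6, n7, n8}
n3 ∉ Sat(EX (q ∨ p)) = {n0, n1, n2, n4, n5, n6, n7, n8}, so the formula does not hold at n3.

No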